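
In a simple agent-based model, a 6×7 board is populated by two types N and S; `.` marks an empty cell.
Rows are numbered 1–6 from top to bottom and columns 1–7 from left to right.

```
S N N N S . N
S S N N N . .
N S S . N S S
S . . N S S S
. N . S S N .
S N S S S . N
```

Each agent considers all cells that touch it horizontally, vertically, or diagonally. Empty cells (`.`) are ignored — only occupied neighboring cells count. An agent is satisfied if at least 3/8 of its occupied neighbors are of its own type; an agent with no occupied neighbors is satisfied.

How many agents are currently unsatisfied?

8

(1,1)S 2/3 satisfied
(1,2)N 2/5 satisfied
(1,3)N 4/5 satisfied
(1,4)N 4/5 satisfied
(1,5)S 0/3 not
(1,7)N 0/0 satisfied
(2,1)S 3/5 satisfied
(2,2)S 4/8 satisfied
(2,3)N 4/7 satisfied
(2,4)N 5/7 satisfied
(2,5)N 3/5 satisfied
(3,1)N 0/4 not
(3,2)S 4/6 satisfied
(3,3)S 2/5 satisfied
(3,5)N 3/6 satisfied
(3,6)S 4/6 satisfied
(3,7)S 3/3 satisfied
(4,1)S 1/3 not
(4,4)N 1/5 not
(4,5)S 4/7 satisfied
(4,6)S 5/7 satisfied
(4,7)S 3/4 satisfied
(5,2)N 1/4 not
(5,4)S 5/6 satisfied
(5,5)S 5/7 satisfied
(5,6)N 1/6 not
(6,1)S 0/2 not
(6,2)N 1/3 not
(6,3)S 2/4 satisfied
(6,4)S 4/4 satisfied
(6,5)S 3/4 satisfied
(6,7)N 1/1 satisfied
Unsatisfied: (1,5), (3,1), (4,1), (4,4), (5,2), (5,6), (6,1), (6,2) — 8 in total.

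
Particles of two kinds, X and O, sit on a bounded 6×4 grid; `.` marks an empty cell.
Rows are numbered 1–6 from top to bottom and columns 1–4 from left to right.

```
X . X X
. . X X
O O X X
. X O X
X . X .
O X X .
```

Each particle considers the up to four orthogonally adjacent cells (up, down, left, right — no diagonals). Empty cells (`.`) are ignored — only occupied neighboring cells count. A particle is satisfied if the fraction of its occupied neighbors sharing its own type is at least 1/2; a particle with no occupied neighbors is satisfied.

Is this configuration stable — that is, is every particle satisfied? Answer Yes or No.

No

Row 1: (1,1)X 0/0 satisfied · (1,3)X 2/2 satisfied · (1,4)X 2/2 satisfied
Row 2: (2,3)X 3/3 satisfied · (2,4)X 3/3 satisfied
Row 3: (3,1)O 1/1 satisfied · (3,2)O 1/3 not · (3,3)X 2/4 satisfied · (3,4)X 3/3 satisfied
Row 4: (4,2)X 0/2 not · (4,3)O 0/4 not · (4,4)X 1/2 satisfied
Row 5: (5,1)X 0/1 not · (5,3)X 1/2 satisfied
Row 6: (6,1)O 0/2 not · (6,2)X 1/2 satisfied · (6,3)X 2/2 satisfied
For instance (3,2) has only 1/3 same-type neighbors, below 1/2.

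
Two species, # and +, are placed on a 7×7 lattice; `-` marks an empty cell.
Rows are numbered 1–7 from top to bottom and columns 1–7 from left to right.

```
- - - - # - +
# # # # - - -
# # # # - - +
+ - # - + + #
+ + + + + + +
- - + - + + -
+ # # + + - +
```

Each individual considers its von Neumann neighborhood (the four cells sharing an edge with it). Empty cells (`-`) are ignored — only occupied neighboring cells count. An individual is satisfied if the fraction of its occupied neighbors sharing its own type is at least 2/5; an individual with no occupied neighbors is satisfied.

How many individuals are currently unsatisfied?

4

(1,5)# 0/0 satisfied
(1,7)+ 0/0 satisfied
(2,1)# 2/2 satisfied
(2,2)# 3/3 satisfied
(2,3)# 3/3 satisfied
(2,4)# 2/2 satisfied
(3,1)# 2/3 satisfied
(3,2)# 3/3 satisfied
(3,3)# 4/4 satisfied
(3,4)# 2/2 satisfied
(3,7)+ 0/1 not
(4,1)+ 1/2 satisfied
(4,3)# 1/2 satisfied
(4,5)+ 2/2 satisfied
(4,6)+ 2/3 satisfied
(4,7)# 0/3 not
(5,1)+ 2/2 satisfied
(5,2)+ 2/2 satisfied
(5,3)+ 3/4 satisfied
(5,4)+ 2/2 satisfied
(5,5)+ 4/4 satisfied
(5,6)+ 4/4 satisfied
(5,7)+ 1/2 satisfied
(6,3)+ 1/2 satisfied
(6,5)+ 3/3 satisfied
(6,6)+ 2/2 satisfied
(7,1)+ 0/1 not
(7,2)# 1/2 satisfied
(7,3)# 1/3 not
(7,4)+ 1/2 satisfied
(7,5)+ 2/2 satisfied
(7,7)+ 0/0 satisfied
Unsatisfied: (3,7), (4,7), (7,1), (7,3) — 4 in total.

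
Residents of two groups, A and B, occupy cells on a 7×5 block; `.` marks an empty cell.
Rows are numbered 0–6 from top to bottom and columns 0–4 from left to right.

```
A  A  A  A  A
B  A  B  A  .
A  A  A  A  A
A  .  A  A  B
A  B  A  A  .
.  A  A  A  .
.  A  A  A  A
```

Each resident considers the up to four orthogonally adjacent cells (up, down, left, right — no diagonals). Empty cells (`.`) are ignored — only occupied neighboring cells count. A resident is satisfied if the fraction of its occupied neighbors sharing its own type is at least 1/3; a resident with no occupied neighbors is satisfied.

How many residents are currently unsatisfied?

4

(0,0)A 1/2 satisfied
(0,1)A 3/3 satisfied
(0,2)A 2/3 satisfied
(0,3)A 3/3 satisfied
(0,4)A 1/1 satisfied
(1,0)B 0/3 not
(1,1)A 2/4 satisfied
(1,2)B 0/4 not
(1,3)A 2/3 satisfied
(2,0)A 2/3 satisfied
(2,1)A 3/3 satisfied
(2,2)A 3/4 satisfied
(2,3)A 4/4 satisfied
(2,4)A 1/2 satisfied
(3,0)A 2/2 satisfied
(3,2)A 3/3 satisfied
(3,3)A 3/4 satisfied
(3,4)B 0/2 not
(4,0)A 1/2 satisfied
(4,1)B 0/3 not
(4,2)A 3/4 satisfied
(4,3)A 3/3 satisfied
(5,1)A 2/3 satisfied
(5,2)A 4/4 satisfied
(5,3)A 3/3 satisfied
(6,1)A 2/2 satisfied
(6,2)A 3/3 satisfied
(6,3)A 3/3 satisfied
(6,4)A 1/1 satisfied
Unsatisfied: (1,0), (1,2), (3,4), (4,1) — 4 in total.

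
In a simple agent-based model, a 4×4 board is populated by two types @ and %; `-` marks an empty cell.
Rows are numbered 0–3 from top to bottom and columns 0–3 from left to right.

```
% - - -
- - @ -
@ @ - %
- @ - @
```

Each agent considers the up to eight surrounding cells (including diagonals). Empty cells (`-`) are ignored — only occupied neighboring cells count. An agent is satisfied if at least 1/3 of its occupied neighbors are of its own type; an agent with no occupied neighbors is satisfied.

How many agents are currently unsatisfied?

(0,0)% 0/0 satisfied
(1,2)@ 1/2 satisfied
(2,0)@ 2/2 satisfied
(2,1)@ 3/3 satisfied
(2,3)% 0/2 not
(3,1)@ 2/2 satisfied
(3,3)@ 0/1 not
Unsatisfied: (2,3), (3,3) — 2 in total.

2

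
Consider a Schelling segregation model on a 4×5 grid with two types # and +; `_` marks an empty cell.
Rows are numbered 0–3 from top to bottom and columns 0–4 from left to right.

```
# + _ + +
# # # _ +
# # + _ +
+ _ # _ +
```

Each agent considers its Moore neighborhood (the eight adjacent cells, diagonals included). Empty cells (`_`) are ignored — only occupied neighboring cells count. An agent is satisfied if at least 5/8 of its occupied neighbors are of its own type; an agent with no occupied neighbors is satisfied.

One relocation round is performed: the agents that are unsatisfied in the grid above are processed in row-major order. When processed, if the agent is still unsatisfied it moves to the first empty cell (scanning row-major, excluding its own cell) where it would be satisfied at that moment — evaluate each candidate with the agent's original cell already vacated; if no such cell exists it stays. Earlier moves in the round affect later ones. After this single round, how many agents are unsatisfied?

0

Initially unsatisfied (in order): (0,1), (1,2), (2,2), (3,0), (3,2).
  (0,1) → (1,3).
  (1,2) → (0,1).
  (2,2) → (2,3).
  (3,0) → (3,3).
  (3,2) → (3,0).
Resulting grid:
# # _ + +
# # _ + +
# # _ + +
# _ _ + +
All satisfied now.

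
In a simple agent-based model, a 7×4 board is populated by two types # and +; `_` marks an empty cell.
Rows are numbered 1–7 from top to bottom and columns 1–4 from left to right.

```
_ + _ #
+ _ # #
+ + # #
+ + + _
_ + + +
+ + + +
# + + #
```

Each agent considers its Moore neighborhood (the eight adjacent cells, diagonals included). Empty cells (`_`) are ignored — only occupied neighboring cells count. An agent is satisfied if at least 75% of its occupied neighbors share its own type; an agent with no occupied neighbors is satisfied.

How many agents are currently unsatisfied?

7

(1,2)+ 1/2 not
(1,4)# 2/2 satisfied
(2,1)+ 3/3 satisfied
(2,3)# 4/6 not
(2,4)# 4/4 satisfied
(3,1)+ 4/4 satisfied
(3,2)+ 5/7 not
(3,3)# 3/6 not
(3,4)# 3/4 satisfied
(4,1)+ 4/4 satisfied
(4,2)+ 6/7 satisfied
(4,3)+ 5/7 not
(5,2)+ 7/7 satisfied
(5,3)+ 7/7 satisfied
(5,4)+ 4/4 satisfied
(6,1)+ 3/4 satisfied
(6,2)+ 6/7 satisfied
(6,3)+ 7/8 satisfied
(6,4)+ 4/5 satisfied
(7,1)# 0/3 not
(7,2)+ 4/5 satisfied
(7,3)+ 4/5 satisfied
(7,4)# 0/3 not
Unsatisfied: (1,2), (2,3), (3,2), (3,3), (4,3), (7,1), (7,4) — 7 in total.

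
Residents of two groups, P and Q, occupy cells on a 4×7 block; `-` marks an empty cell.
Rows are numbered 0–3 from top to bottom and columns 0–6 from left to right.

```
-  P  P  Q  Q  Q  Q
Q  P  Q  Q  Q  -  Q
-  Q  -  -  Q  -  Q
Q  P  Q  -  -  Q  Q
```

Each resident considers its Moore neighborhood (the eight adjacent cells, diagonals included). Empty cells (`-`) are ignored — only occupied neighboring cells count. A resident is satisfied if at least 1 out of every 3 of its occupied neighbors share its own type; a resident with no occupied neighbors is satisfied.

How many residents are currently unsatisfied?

1

Row 0: (0,1)P 2/4 ok · (0,2)P 2/5 ok · (0,3)Q 4/5 ok · (0,4)Q 4/4 ok · (0,5)Q 4/4 ok · (0,6)Q 2/2 ok
Row 1: (1,0)Q 1/3 ok · (1,1)P 2/5 ok · (1,2)Q 3/6 ok · (1,3)Q 5/6 ok · (1,4)Q 5/5 ok · (1,6)Q 3/3 ok
Row 2: (2,1)Q 4/6 ok · (2,4)Q 3/3 ok · (2,6)Q 3/3 ok
Row 3: (3,0)Q 1/2 ok · (3,1)P 0/3 unhappy · (3,2)Q 1/2 ok · (3,5)Q 3/3 ok · (3,6)Q 2/2 ok
Unsatisfied: (3,1) — 1 in total.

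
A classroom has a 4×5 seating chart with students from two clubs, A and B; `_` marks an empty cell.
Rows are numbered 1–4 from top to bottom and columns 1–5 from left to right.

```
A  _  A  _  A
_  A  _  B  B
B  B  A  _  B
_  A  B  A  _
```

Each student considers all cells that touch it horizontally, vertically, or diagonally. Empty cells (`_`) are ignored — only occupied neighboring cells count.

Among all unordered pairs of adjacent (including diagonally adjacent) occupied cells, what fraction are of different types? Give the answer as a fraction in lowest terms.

13/23

Scan each occupied cell's neighbors to the right and below (and the two forward diagonals) so each pair is counted once.
From row 1: 3 unlike of 5 pairs (running 3/5).
From row 2: 3 unlike of 7 pairs (running 6/12).
From row 3: 5 unlike of 9 pairs (running 11/21).
From row 4: 2 unlike of 2 pairs (running 13/23).
Total adjacent occupied pairs: 23; unlike-type pairs: 13.
13/23 is already in lowest terms.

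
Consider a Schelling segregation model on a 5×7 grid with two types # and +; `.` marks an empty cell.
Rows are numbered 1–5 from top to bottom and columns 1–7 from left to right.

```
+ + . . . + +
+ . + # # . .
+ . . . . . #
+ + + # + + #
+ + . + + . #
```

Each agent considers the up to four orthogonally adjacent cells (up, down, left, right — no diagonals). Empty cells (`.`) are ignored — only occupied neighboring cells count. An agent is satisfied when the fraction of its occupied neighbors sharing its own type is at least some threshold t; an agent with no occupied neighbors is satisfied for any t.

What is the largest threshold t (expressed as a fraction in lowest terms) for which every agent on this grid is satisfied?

Row 1: (1,1)+ 2/2 · (1,2)+ 1/1 · (1,6)+ 1/1 · (1,7)+ 1/1
Row 2: (2,1)+ 2/2 · (2,3)+ 0/1 · (2,4)# 1/2 · (2,5)# 1/1
Row 3: (3,1)+ 2/2 · (3,7)# 1/1
Row 4: (4,1)+ 3/3 · (4,2)+ 3/3 · (4,3)+ 1/2 · (4,4)# 0/3 · (4,5)+ 2/3 · (4,6)+ 1/2 · (4,7)# 2/3
Row 5: (5,1)+ 2/2 · (5,2)+ 2/2 · (5,4)+ 1/2 · (5,5)+ 2/2 · (5,7)# 1/1
The smallest same-type fraction is 0/1 at (2,3), which reduces to 0/1. Any threshold above that leaves this agent unsatisfied.

0/1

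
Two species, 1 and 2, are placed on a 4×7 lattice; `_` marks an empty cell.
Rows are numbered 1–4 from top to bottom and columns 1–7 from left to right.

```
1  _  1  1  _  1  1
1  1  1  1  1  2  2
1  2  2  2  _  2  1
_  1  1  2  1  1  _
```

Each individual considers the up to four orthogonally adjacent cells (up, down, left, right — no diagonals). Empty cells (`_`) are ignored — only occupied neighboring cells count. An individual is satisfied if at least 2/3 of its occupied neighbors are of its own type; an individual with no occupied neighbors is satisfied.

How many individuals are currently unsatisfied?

Row 1: (1,1)1 1/1 ✓ · (1,3)1 2/2 ✓ · (1,4)1 2/2 ✓ · (1,6)1 1/2 ✗ · (1,7)1 1/2 ✗
Row 2: (2,1)1 3/3 ✓ · (2,2)1 2/3 ✓ · (2,3)1 3/4 ✓ · (2,4)1 3/4 ✓ · (2,5)1 1/2 ✗ · (2,6)2 2/4 ✗ · (2,7)2 1/3 ✗
Row 3: (3,1)1 1/2 ✗ · (3,2)2 1/4 ✗ · (3,3)2 2/4 ✗ · (3,4)2 2/3 ✓ · (3,6)2 1/3 ✗ · (3,7)1 0/2 ✗
Row 4: (4,2)1 1/2 ✗ · (4,3)1 1/3 ✗ · (4,4)2 1/3 ✗ · (4,5)1 1/2 ✗ · (4,6)1 1/2 ✗
Unsatisfied: (1,6), (1,7), (2,5), (2,6), (2,7), (3,1), (3,2), (3,3), (3,6), (3,7), (4,2), (4,3), (4,4), (4,5), (4,6) — 15 in total.

15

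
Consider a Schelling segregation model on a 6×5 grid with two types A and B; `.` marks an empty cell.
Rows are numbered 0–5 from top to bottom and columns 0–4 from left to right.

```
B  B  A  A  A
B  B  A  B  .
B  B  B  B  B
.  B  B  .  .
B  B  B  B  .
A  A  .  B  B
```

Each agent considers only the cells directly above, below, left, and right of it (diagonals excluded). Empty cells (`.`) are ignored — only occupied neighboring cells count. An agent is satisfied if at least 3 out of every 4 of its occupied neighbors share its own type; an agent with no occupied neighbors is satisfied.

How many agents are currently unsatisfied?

Row 0: (0,0)B 2/2 ok · (0,1)B 2/3 unhappy · (0,2)A 2/3 unhappy · (0,3)A 2/3 unhappy · (0,4)A 1/1 ok
Row 1: (1,0)B 3/3 ok · (1,1)B 3/4 ok · (1,2)A 1/4 unhappy · (1,3)B 1/3 unhappy
Row 2: (2,0)B 2/2 ok · (2,1)B 4/4 ok · (2,2)B 3/4 ok · (2,3)B 3/3 ok · (2,4)B 1/1 ok
Row 3: (3,1)B 3/3 ok · (3,2)B 3/3 ok
Row 4: (4,0)B 1/2 unhappy · (4,1)B 3/4 ok · (4,2)B 3/3 ok · (4,3)B 2/2 ok
Row 5: (5,0)A 1/2 unhappy · (5,1)A 1/2 unhappy · (5,3)B 2/2 ok · (5,4)B 1/1 ok
Unsatisfied: (0,1), (0,2), (0,3), (1,2), (1,3), (4,0), (5,0), (5,1) — 8 in total.

8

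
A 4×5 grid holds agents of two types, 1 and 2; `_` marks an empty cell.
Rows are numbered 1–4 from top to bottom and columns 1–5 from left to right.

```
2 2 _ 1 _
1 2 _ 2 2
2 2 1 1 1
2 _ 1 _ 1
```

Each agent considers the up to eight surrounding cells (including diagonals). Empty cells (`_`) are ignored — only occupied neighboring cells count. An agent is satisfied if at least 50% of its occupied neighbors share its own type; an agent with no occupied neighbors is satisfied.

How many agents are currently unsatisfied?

5

(1,1)2 2/3 ✓
(1,2)2 2/3 ✓
(1,4)1 0/2 ✗
(2,1)1 0/5 ✗
(2,2)2 4/6 ✓
(2,4)2 1/5 ✗
(2,5)2 1/4 ✗
(3,1)2 3/4 ✓
(3,2)2 3/6 ✓
(3,3)1 2/5 ✗
(3,4)1 4/6 ✓
(3,5)1 2/4 ✓
(4,1)2 2/2 ✓
(4,3)1 2/3 ✓
(4,5)1 2/2 ✓
Unsatisfied: (1,4), (2,1), (2,4), (2,5), (3,3) — 5 in total.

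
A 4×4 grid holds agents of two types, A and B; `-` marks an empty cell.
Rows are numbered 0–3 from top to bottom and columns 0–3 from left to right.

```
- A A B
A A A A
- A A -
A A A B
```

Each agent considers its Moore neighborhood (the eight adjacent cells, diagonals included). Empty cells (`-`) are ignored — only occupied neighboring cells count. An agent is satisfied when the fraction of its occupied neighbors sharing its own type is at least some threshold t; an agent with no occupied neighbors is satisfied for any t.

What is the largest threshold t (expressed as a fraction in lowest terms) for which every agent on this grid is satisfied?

0/1

Row 0: (0,1)A 4/4 · (0,2)A 4/5 · (0,3)B 0/3
Row 1: (1,0)A 3/3 · (1,1)A 6/6 · (1,2)A 6/7 · (1,3)A 3/4
Row 2: (2,1)A 7/7 · (2,2)A 6/7
Row 3: (3,0)A 2/2 · (3,1)A 4/4 · (3,2)A 3/4 · (3,3)B 0/2
The smallest same-type fraction is 0/3 at (0,3), which reduces to 0/1. Any threshold above that leaves this agent unsatisfied.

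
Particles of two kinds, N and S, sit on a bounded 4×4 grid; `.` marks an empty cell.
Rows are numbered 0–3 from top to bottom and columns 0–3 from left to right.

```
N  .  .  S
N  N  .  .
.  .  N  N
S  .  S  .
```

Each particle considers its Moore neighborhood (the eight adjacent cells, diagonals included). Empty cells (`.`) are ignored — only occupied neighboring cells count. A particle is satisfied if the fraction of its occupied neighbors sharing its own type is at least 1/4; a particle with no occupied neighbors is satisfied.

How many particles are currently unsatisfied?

Row 0: (0,0)N 2/2 satisfied · (0,3)S 0/0 satisfied
Row 1: (1,0)N 2/2 satisfied · (1,1)N 3/3 satisfied
Row 2: (2,2)N 2/3 satisfied · (2,3)N 1/2 satisfied
Row 3: (3,0)S 0/0 satisfied · (3,2)S 0/2 not
Unsatisfied: (3,2) — 1 in total.

1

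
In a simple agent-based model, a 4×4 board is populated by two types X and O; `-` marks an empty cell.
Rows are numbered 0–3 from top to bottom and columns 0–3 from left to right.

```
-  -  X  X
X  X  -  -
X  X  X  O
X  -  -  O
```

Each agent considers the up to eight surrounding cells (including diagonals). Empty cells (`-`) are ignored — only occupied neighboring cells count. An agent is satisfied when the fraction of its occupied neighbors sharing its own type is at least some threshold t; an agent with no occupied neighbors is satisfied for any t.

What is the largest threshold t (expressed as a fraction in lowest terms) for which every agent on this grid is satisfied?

(0,2)X 2/2
(0,3)X 1/1
(1,0)X 3/3
(1,1)X 5/5
(2,0)X 4/4
(2,1)X 5/5
(2,2)X 2/4
(2,3)O 1/2
(3,0)X 2/2
(3,3)O 1/2
The smallest same-type fraction is 2/4 at (2,2), which reduces to 1/2. Any threshold above that leaves this agent unsatisfied.

1/2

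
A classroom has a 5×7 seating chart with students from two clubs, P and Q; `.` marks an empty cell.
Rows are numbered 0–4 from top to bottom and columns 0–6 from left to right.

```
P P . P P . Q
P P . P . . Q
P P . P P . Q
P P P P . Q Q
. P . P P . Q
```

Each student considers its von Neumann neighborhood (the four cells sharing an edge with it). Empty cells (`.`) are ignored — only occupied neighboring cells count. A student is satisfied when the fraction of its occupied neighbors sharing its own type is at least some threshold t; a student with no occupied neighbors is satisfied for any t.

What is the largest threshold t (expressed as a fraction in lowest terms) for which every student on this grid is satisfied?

1/1

Row 0: (0,0)P 2/2 · (0,1)P 2/2 · (0,3)P 2/2 · (0,4)P 1/1 · (0,6)Q 1/1
Row 1: (1,0)P 3/3 · (1,1)P 3/3 · (1,3)P 2/2 · (1,6)Q 2/2
Row 2: (2,0)P 3/3 · (2,1)P 3/3 · (2,3)P 3/3 · (2,4)P 1/1 · (2,6)Q 2/2
Row 3: (3,0)P 2/2 · (3,1)P 4/4 · (3,2)P 2/2 · (3,3)P 3/3 · (3,5)Q 1/1 · (3,6)Q 3/3
Row 4: (4,1)P 1/1 · (4,3)P 2/2 · (4,4)P 1/1 · (4,6)Q 1/1
The smallest same-type fraction is 2/2 at (0,0), which reduces to 1/1. Any threshold above that leaves this student unsatisfied.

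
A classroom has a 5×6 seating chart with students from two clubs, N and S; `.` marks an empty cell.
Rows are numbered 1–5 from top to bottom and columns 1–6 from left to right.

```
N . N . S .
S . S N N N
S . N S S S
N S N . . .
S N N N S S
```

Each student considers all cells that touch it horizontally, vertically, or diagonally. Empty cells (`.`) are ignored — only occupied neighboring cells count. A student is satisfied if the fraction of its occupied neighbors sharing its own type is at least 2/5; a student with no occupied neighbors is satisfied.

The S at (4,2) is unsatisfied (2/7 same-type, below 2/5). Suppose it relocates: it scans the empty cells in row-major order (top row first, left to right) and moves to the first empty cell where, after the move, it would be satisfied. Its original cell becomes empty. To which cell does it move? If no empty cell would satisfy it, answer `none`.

(1,2)

Vacating (4,2). Empty cells in order:
  (1,2): 2/4 same-type → satisfied — stop here.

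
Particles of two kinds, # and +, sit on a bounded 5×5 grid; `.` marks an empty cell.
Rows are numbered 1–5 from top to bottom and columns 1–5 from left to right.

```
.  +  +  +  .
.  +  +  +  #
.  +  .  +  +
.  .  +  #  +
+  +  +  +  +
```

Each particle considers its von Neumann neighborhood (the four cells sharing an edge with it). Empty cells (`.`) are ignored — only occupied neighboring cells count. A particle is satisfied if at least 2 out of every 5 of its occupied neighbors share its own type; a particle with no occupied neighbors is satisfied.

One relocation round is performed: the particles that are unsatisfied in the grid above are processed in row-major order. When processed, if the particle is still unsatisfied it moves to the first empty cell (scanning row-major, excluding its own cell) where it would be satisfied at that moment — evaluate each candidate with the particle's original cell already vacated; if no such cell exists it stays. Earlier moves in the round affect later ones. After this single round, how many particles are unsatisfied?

Initially unsatisfied (in order): (2,5), (4,4).
  (2,5): no empty cell satisfies it; stays.
  (4,4) → (1,5).
Resulting grid:
. + + + #
. + + + #
. + . + +
. . + . +
+ + + + +
Unsatisfied now: (2,5).

1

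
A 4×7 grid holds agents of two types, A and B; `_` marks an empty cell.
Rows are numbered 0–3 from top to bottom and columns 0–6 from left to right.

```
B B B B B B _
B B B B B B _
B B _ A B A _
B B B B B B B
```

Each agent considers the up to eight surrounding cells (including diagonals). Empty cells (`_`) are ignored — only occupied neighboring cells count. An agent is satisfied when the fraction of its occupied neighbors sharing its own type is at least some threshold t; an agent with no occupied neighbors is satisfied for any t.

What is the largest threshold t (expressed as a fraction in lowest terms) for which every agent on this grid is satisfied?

Row 0: (0,0)B 3/3 · (0,1)B 5/5 · (0,2)B 5/5 · (0,3)B 5/5 · (0,4)B 5/5 · (0,5)B 3/3
Row 1: (1,0)B 5/5 · (1,1)B 7/7 · (1,2)B 6/7 · (1,3)B 6/7 · (1,4)B 6/8 · (1,5)B 4/5
Row 2: (2,0)B 5/5 · (2,1)B 7/7 · (2,3)A 0/7 · (2,4)B 6/8 · (2,5)A 0/6
Row 3: (3,0)B 3/3 · (3,1)B 4/4 · (3,2)B 3/4 · (3,3)B 3/4 · (3,4)B 3/5 · (3,5)B 3/4 · (3,6)B 1/2
The smallest same-type fraction is 0/7 at (2,3), which reduces to 0/1. Any threshold above that leaves this agent unsatisfied.

0/1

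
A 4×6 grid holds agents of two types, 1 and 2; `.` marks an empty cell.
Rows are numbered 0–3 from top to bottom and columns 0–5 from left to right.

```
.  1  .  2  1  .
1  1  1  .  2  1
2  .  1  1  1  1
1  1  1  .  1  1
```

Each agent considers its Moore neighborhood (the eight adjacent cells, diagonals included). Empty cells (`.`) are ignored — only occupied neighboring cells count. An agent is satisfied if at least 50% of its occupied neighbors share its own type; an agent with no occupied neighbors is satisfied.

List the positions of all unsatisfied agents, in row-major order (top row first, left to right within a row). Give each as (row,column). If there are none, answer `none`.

(0,3), (0,4), (1,4), (2,0)

Row 0: (0,1)1 3/3 ✓ · (0,3)2 1/3 ✗ · (0,4)1 1/3 ✗
Row 1: (1,0)1 2/3 ✓ · (1,1)1 4/5 ✓ · (1,2)1 4/5 ✓ · (1,4)2 1/6 ✗ · (1,5)1 3/4 ✓
Row 2: (2,0)2 0/4 ✗ · (2,2)1 5/5 ✓ · (2,3)1 5/6 ✓ · (2,4)1 5/6 ✓ · (2,5)1 4/5 ✓
Row 3: (3,0)1 1/2 ✓ · (3,1)1 3/4 ✓ · (3,2)1 3/3 ✓ · (3,4)1 4/4 ✓ · (3,5)1 3/3 ✓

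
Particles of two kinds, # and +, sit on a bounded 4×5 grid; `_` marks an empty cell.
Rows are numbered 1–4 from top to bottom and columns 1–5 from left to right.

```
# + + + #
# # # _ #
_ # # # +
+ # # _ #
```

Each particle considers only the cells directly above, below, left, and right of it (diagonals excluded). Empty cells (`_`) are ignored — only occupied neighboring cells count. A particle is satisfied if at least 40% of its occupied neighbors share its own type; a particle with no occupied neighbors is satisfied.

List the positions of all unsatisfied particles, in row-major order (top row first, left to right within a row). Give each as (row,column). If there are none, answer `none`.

(1,1)# 1/2 ok
(1,2)+ 1/3 unhappy
(1,3)+ 2/3 ok
(1,4)+ 1/2 ok
(1,5)# 1/2 ok
(2,1)# 2/2 ok
(2,2)# 3/4 ok
(2,3)# 2/3 ok
(2,5)# 1/2 ok
(3,2)# 3/3 ok
(3,3)# 4/4 ok
(3,4)# 1/2 ok
(3,5)+ 0/3 unhappy
(4,1)+ 0/1 unhappy
(4,2)# 2/3 ok
(4,3)# 2/2 ok
(4,5)# 0/1 unhappy

(1,2), (3,5), (4,1), (4,5)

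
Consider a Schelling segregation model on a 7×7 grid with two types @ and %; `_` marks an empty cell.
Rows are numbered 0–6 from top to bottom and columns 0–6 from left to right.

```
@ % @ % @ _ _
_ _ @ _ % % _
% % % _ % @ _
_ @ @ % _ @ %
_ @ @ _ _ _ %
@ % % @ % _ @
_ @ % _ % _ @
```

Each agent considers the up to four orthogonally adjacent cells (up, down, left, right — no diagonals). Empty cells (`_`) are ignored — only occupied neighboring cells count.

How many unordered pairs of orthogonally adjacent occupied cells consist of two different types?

20

Scan each occupied cell's neighbors to the right and below so each pair is counted once.
Row 0: @(0,0)–%(0,1)≠ %(0,1)–@(0,2)≠ @(0,2)–%(0,3)≠ @(0,2)–@(1,2)= %(0,3)–@(0,4)≠ @(0,4)–%(1,4)≠  → 5/6 unlike.
Row 1: @(1,2)–%(2,2)≠ %(1,4)–%(1,5)= %(1,4)–%(2,4)= %(1,5)–@(2,5)≠  → 2/4 unlike.
Row 2: %(2,0)–%(2,1)= %(2,1)–%(2,2)= %(2,1)–@(3,1)≠ %(2,2)–@(3,2)≠ %(2,4)–@(2,5)≠ @(2,5)–@(3,5)=  → 3/6 unlike.
Row 3: @(3,1)–@(3,2)= @(3,1)–@(4,1)= @(3,2)–%(3,3)≠ @(3,2)–@(4,2)= @(3,5)–%(3,6)≠ %(3,6)–%(4,6)=  → 2/6 unlike.
Row 4: @(4,1)–@(4,2)= @(4,1)–%(5,1)≠ @(4,2)–%(5,2)≠ %(4,6)–@(5,6)≠  → 3/4 unlike.
Row 5: @(5,0)–%(5,1)≠ %(5,1)–%(5,2)= %(5,1)–@(6,1)≠ %(5,2)–@(5,3)≠ %(5,2)–%(6,2)= @(5,3)–%(5,4)≠ %(5,4)–%(6,4)= @(5,6)–@(6,6)=  → 4/8 unlike.
Row 6: @(6,1)–%(6,2)≠  → 1/1 unlike.
Total adjacent occupied pairs: 35; unlike-type pairs: 20.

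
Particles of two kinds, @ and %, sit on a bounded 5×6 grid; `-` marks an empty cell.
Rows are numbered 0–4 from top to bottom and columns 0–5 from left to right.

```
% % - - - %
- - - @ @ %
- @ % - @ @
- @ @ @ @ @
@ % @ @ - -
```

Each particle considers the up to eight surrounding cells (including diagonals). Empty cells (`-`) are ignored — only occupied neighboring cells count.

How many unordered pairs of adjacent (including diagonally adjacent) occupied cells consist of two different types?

Scan each occupied cell's neighbors to the right and below (and the two forward diagonals) so each pair is counted once.
From row 0: 1 unlike of 3 pairs (running 1/3).
From row 1: 4 unlike of 8 pairs (running 5/11).
From row 2: 4 unlike of 12 pairs (running 9/23).
From row 3: 2 unlike of 13 pairs (running 11/36).
From row 4: 2 unlike of 3 pairs (running 13/39).
Total adjacent occupied pairs: 39; unlike-type pairs: 13.

13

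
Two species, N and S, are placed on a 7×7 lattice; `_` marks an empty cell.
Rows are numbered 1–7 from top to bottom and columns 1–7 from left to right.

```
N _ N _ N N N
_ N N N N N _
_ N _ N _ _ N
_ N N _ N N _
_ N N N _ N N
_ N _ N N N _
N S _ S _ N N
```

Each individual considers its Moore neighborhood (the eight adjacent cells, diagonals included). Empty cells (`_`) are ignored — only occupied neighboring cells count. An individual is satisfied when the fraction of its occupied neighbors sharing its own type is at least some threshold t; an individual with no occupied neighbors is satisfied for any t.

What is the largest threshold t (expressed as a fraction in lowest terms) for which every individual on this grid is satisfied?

(1,1)N 1/1
(1,3)N 3/3
(1,5)N 4/4
(1,6)N 4/4
(1,7)N 2/2
(2,2)N 4/4
(2,3)N 5/5
(2,4)N 5/5
(2,5)N 5/5
(2,6)N 5/5
(3,2)N 4/4
(3,4)N 5/5
(3,7)N 2/2
(4,2)N 4/4
(4,3)N 6/6
(4,5)N 4/4
(4,6)N 4/4
(5,2)N 4/4
(5,3)N 6/6
(5,4)N 5/5
(5,6)N 5/5
(5,7)N 3/3
(6,2)N 3/4
(6,4)N 3/4
(6,5)N 5/6
(6,6)N 5/5
(7,1)N 1/2
(7,2)S 0/2
(7,4)S 0/2
(7,6)N 3/3
(7,7)N 2/2
The smallest same-type fraction is 0/2 at (7,2), which reduces to 0/1. Any threshold above that leaves this individual unsatisfied.

0/1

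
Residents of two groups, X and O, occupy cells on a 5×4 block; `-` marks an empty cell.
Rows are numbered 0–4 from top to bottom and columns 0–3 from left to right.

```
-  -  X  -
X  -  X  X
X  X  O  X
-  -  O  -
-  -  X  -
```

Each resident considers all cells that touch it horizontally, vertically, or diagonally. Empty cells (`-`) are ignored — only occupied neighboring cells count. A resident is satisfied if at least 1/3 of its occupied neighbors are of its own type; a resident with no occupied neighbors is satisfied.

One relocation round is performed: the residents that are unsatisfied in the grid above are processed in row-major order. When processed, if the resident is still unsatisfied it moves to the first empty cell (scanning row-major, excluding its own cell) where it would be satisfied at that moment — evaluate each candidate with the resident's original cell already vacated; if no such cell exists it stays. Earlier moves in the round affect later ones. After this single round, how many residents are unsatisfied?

Initially unsatisfied (in order): (2,2), (3,2), (4,2).
  (2,2) → (3,3).
  (3,2) → (4,0).
  (4,2) → (0,0).
Resulting grid:
X - X -
X - X X
X X - X
- - - O
O - - -
Unsatisfied now: (3,3).

1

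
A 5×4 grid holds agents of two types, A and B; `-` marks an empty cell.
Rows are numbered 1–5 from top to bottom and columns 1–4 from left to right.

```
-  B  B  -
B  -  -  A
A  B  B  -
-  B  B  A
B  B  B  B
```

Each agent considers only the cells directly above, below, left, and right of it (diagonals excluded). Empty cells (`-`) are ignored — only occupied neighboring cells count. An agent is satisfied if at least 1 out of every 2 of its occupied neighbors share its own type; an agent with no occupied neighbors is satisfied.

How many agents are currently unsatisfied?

3

Row 1: (1,2)B 1/1 satisfied · (1,3)B 1/1 satisfied
Row 2: (2,1)B 0/1 not · (2,4)A 0/0 satisfied
Row 3: (3,1)A 0/2 not · (3,2)B 2/3 satisfied · (3,3)B 2/2 satisfied
Row 4: (4,2)B 3/3 satisfied · (4,3)B 3/4 satisfied · (4,4)A 0/2 not
Row 5: (5,1)B 1/1 satisfied · (5,2)B 3/3 satisfied · (5,3)B 3/3 satisfied · (5,4)B 1/2 satisfied
Unsatisfied: (2,1), (3,1), (4,4) — 3 in total.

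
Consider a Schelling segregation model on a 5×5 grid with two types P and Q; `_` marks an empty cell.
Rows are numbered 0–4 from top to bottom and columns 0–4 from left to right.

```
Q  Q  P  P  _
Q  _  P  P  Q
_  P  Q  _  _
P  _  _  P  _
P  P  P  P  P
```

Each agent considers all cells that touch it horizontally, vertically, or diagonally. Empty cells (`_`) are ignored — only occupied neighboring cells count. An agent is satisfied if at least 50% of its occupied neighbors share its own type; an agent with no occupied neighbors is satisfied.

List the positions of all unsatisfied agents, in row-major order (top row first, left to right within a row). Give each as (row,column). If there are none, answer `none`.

Row 0: (0,0)Q 2/2 satisfied · (0,1)Q 2/4 satisfied · (0,2)P 3/4 satisfied · (0,3)P 3/4 satisfied
Row 1: (1,0)Q 2/3 satisfied · (1,2)P 4/6 satisfied · (1,3)P 3/5 satisfied · (1,4)Q 0/2 not
Row 2: (2,1)P 2/4 satisfied · (2,2)Q 0/4 not
Row 3: (3,0)P 3/3 satisfied · (3,3)P 3/4 satisfied
Row 4: (4,0)P 2/2 satisfied · (4,1)P 3/3 satisfied · (4,2)P 3/3 satisfied · (4,3)P 3/3 satisfied · (4,4)P 2/2 satisfied

(1,4), (2,2)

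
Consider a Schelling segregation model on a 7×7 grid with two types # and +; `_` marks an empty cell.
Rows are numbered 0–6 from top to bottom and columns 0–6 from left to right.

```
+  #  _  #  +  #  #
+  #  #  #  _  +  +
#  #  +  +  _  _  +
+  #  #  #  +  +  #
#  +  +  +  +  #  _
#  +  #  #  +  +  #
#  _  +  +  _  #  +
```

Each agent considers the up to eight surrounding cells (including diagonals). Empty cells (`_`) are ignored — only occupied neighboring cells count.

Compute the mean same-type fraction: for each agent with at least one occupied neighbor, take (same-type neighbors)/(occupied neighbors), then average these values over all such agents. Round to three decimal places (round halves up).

(0,0)+ 1/3
(0,1)# 2/4
(0,3)# 2/3
(0,4)+ 1/4
(0,5)# 1/4
(0,6)# 1/3
(1,0)+ 1/5
(1,1)# 4/7
(1,2)# 5/7
(1,3)# 2/5
(1,5)+ 3/5
(1,6)+ 2/4
(2,0)# 3/5
(2,1)# 5/8
(2,2)+ 1/8
(2,3)+ 2/6
(2,6)+ 3/4
(3,0)+ 1/5
(3,1)# 4/8
(3,2)# 3/8
(3,3)# 1/7
(3,4)+ 4/6
(3,5)+ 3/5
(3,6)# 1/3
(4,0)# 2/5
(4,1)+ 3/8
(4,2)+ 3/8
(4,3)+ 4/8
(4,4)+ 5/8
(4,5)# 2/7
(5,0)# 2/4
(5,1)+ 3/7
(5,2)# 1/7
(5,3)# 1/7
(5,4)+ 4/7
(5,5)+ 3/6
(5,6)# 2/4
(6,0)# 1/2
(6,2)+ 2/4
(6,3)+ 2/4
(6,5)# 1/4
(6,6)+ 1/3
Sum over 42 agents: 1/3 + 2/4 + 2/3 + 1/4 + 1/4 + 1/3 + 1/5 + 4/7 + 5/7 + 2/5 + 3/5 + 2/4 + 3/5 + 5/8 + 1/8 + 2/6 + 3/4 + 1/5 + 4/8 + 3/8 + 1/7 + 4/6 + 3/5 + 1/3 + 2/5 + 3/8 + 3/8 + 4/8 + 5/8 + 2/7 + 2/4 + 3/7 + 1/7 + 1/7 + 4/7 + 3/6 + 2/4 + 1/2 + 2/4 + 2/4 + 1/4 + 1/3 = 18; mean = 18 ÷ 42 = 3/7 = 0.428571… → 0.429.

0.429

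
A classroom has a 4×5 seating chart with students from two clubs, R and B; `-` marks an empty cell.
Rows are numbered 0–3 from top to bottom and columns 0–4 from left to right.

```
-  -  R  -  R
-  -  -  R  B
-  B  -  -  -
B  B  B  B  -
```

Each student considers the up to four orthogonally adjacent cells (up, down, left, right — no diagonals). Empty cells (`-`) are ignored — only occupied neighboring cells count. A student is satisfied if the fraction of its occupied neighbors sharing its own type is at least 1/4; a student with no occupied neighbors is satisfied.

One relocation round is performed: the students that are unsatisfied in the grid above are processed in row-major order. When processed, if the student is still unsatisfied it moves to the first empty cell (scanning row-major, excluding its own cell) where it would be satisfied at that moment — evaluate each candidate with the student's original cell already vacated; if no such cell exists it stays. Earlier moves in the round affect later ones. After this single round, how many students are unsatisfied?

Initially unsatisfied (in order): (0,4), (1,3), (1,4).
  (0,4) → (0,0).
  (1,3) → (0,1).
  (1,4): now satisfied by earlier moves; stays.
Resulting grid:
R R R - -
- - - - B
- B - - -
B B B B -
All satisfied now.

0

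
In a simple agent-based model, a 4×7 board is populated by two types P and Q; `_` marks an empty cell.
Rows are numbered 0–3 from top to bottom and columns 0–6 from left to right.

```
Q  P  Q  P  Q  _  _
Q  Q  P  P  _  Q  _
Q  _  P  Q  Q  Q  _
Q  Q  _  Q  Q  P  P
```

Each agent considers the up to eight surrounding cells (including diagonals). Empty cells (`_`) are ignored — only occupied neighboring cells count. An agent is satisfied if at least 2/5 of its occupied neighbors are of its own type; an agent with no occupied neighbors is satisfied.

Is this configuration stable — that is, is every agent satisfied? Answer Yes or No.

No

Row 0: (0,0)Q 2/3 satisfied · (0,1)P 1/5 not · (0,2)Q 1/5 not · (0,3)P 2/4 satisfied · (0,4)Q 1/3 not
Row 1: (1,0)Q 3/4 satisfied · (1,1)Q 4/7 satisfied · (1,2)P 4/7 satisfied · (1,3)P 3/7 satisfied · (1,5)Q 3/3 satisfied
Row 2: (2,0)Q 4/4 satisfied · (2,2)P 2/6 not · (2,3)Q 3/6 satisfied · (2,4)Q 5/7 satisfied · (2,5)Q 3/5 satisfied
Row 3: (3,0)Q 2/2 satisfied · (3,1)Q 2/3 satisfied · (3,3)Q 3/4 satisfied · (3,4)Q 4/5 satisfied · (3,5)P 1/4 not · (3,6)P 1/2 satisfied
For instance (0,1) has only 1/5 same-type neighbors, below 2/5.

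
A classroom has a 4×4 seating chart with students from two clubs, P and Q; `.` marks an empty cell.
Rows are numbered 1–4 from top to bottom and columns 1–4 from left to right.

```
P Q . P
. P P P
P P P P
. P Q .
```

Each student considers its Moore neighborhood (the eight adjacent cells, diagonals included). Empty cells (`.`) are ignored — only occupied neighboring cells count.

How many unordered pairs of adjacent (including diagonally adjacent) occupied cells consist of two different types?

7

Scan each occupied cell's neighbors to the right and below (and the two forward diagonals) so each pair is counted once.
Row 1: P(1,1)–Q(1,2)≠ P(1,1)–P(2,2)= Q(1,2)–P(2,2)≠ Q(1,2)–P(2,3)≠ P(1,4)–P(2,4)= P(1,4)–P(2,3)=  → 3/6 unlike.
Row 2: P(2,2)–P(2,3)= P(2,2)–P(3,2)= P(2,2)–P(3,3)= P(2,2)–P(3,1)= P(2,3)–P(2,4)= P(2,3)–P(3,3)= P(2,3)–P(3,4)= P(2,3)–P(3,2)= P(2,4)–P(3,4)= P(2,4)–P(3,3)=  → 0/10 unlike.
Row 3: P(3,1)–P(3,2)= P(3,1)–P(4,2)= P(3,2)–P(3,3)= P(3,2)–P(4,2)= P(3,2)–Q(4,3)≠ P(3,3)–P(3,4)= P(3,3)–Q(4,3)≠ P(3,3)–P(4,2)= P(3,4)–Q(4,3)≠  → 3/9 unlike.
Row 4: P(4,2)–Q(4,3)≠  → 1/1 unlike.
Total adjacent occupied pairs: 26; unlike-type pairs: 7.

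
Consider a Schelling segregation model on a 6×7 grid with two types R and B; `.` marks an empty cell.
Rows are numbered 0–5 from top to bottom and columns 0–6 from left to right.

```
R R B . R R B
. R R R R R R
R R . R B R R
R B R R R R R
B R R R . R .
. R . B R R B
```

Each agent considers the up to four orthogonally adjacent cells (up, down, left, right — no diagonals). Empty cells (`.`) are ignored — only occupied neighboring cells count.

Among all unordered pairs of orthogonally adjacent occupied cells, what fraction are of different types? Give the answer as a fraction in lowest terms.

17/49

Scan each occupied cell's neighbors to the right and below so each pair is counted once.
Row 0: R(0,0)–R(0,1)= R(0,1)–B(0,2)≠ R(0,1)–R(1,1)= B(0,2)–R(1,2)≠ R(0,4)–R(0,5)= R(0,4)–R(1,4)= R(0,5)–B(0,6)≠ R(0,5)–R(1,5)= B(0,6)–R(1,6)≠  → 4/9 unlike.
Row 1: R(1,1)–R(1,2)= R(1,1)–R(2,1)= R(1,2)–R(1,3)= R(1,3)–R(1,4)= R(1,3)–R(2,3)= R(1,4)–R(1,5)= R(1,4)–B(2,4)≠ R(1,5)–R(1,6)= R(1,5)–R(2,5)= R(1,6)–R(2,6)=  → 1/10 unlike.
Row 2: R(2,0)–R(2,1)= R(2,0)–R(3,0)= R(2,1)–B(3,1)≠ R(2,3)–B(2,4)≠ R(2,3)–R(3,3)= B(2,4)–R(2,5)≠ B(2,4)–R(3,4)≠ R(2,5)–R(2,6)= R(2,5)–R(3,5)= R(2,6)–R(3,6)=  → 4/10 unlike.
Row 3: R(3,0)–B(3,1)≠ R(3,0)–B(4,0)≠ B(3,1)–R(3,2)≠ B(3,1)–R(4,1)≠ R(3,2)–R(3,3)= R(3,2)–R(4,2)= R(3,3)–R(3,4)= R(3,3)–R(4,3)= R(3,4)–R(3,5)= R(3,5)–R(3,6)= R(3,5)–R(4,5)=  → 4/11 unlike.
Row 4: B(4,0)–R(4,1)≠ R(4,1)–R(4,2)= R(4,1)–R(5,1)= R(4,2)–R(4,3)= R(4,3)–B(5,3)≠ R(4,5)–R(5,5)=  → 2/6 unlike.
Row 5: B(5,3)–R(5,4)≠ R(5,4)–R(5,5)= R(5,5)–B(5,6)≠  → 2/3 unlike.
Total adjacent occupied pairs: 49; unlike-type pairs: 17.
17/49 is already in lowest terms.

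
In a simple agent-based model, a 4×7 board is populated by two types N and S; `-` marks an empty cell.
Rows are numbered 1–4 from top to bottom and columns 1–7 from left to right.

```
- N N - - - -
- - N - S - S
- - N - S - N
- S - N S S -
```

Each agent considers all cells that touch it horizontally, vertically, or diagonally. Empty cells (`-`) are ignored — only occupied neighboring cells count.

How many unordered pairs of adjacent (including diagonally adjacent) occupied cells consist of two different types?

Scan each occupied cell's neighbors to the right and below (and the two forward diagonals) so each pair is counted once.
From row 1: 0 unlike of 3 pairs (running 0/3).
From row 2: 1 unlike of 3 pairs (running 1/6).
From row 3: 3 unlike of 6 pairs (running 4/12).
From row 4: 1 unlike of 2 pairs (running 5/14).
Total adjacent occupied pairs: 14; unlike-type pairs: 5.

5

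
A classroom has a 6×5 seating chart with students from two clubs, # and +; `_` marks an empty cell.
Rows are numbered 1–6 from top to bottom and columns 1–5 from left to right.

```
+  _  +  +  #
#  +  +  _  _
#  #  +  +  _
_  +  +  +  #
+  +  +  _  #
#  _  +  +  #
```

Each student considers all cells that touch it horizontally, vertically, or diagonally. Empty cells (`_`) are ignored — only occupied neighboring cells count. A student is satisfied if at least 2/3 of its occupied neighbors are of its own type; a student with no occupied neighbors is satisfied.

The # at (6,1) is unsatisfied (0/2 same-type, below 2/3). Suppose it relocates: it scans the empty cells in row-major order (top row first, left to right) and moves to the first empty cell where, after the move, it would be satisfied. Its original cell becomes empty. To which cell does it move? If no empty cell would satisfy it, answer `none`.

none

Vacating (6,1). Empty cells in order:
  (1,2): 1/5 same-type → still unsatisfied.
  (2,4): 1/6 same-type → still unsatisfied.
  (2,5): 1/3 same-type → still unsatisfied.
  (3,5): 1/3 same-type → still unsatisfied.
  (4,1): 2/5 same-type → still unsatisfied.
  (5,4): 3/8 same-type → still unsatisfied.
  (6,2): 0/4 same-type → still unsatisfied.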